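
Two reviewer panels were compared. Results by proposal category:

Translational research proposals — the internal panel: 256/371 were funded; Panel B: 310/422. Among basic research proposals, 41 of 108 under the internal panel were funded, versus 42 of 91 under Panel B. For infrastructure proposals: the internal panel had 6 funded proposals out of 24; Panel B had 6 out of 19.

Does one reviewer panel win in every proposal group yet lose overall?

Translational research: the internal panel 256/371 = 69.0%, Panel B 310/422 = 73.5% → Panel B
Basic research: the internal panel 41/108 = 38.0%, Panel B 42/91 = 46.2% → Panel B
Infrastructure: the internal panel 6/24 = 25.0%, Panel B 6/19 = 31.6% → Panel B
Overall: the internal panel 303/503 = 60.2%, Panel B 358/532 = 67.3% → Panel B
Panel B wins overall and in every proposal group — no reversal.

No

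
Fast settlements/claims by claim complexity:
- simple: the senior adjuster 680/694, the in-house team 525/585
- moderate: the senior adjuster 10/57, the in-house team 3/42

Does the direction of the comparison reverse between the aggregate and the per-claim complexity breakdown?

Simple: the senior adjuster 680/694 = 98.0%, the in-house team 525/585 = 89.7% → the senior adjuster
Moderate: the senior adjuster 10/57 = 17.5%, the in-house team 3/42 = 7.1% → the senior adjuster
Overall: the senior adjuster 690/751 = 91.9%, the in-house team 528/627 = 84.2% → the senior adjuster
The senior adjuster wins overall and in every claim group — no reversal.

No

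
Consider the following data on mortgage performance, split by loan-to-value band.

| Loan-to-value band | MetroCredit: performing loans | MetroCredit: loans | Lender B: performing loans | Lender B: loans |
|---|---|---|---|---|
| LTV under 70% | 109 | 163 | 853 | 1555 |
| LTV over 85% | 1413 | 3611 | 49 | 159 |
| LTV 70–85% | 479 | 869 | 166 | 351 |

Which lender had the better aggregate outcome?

Lender B

LTV under 70%: MetroCredit 109/163 = 66.9%, Lender B 853/1555 = 54.9% → MetroCredit
LTV over 85%: MetroCredit 1413/3611 = 39.1%, Lender B 49/159 = 30.8% → MetroCredit
LTV 70–85%: MetroCredit 479/869 = 55.1%, Lender B 166/351 = 47.3% → MetroCredit
Overall: MetroCredit 2001/4643 = 43.1%, Lender B 1068/2065 = 51.7% → Lender B
(MetroCredit wins every loan-to-value group but Lender B wins overall — MetroCredit's loans skew toward the low-rate LTV over 85% group.)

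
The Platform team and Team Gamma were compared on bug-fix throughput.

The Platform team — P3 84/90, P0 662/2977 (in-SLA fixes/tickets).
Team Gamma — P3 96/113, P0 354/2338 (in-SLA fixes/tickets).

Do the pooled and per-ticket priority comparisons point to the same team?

P3: the Platform team 84/90 = 93.3%, Team Gamma 96/113 = 85.0% → the Platform team
P0: the Platform team 662/2977 = 22.2%, Team Gamma 354/2338 = 15.1% → the Platform team
Overall: the Platform team 746/3067 = 24.3%, Team Gamma 450/2451 = 18.4% → the Platform team
The Platform team wins overall and in every ticket group — no reversal.

Yes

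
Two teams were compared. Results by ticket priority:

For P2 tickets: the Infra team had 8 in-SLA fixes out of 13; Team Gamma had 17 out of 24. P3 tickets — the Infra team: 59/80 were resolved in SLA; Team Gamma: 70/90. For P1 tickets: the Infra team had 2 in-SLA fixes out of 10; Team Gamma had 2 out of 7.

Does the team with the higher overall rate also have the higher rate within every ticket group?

Yes

P2: the Infra team 8/13 = 61.5%, Team Gamma 17/24 = 70.8% → Team Gamma
P3: the Infra team 59/80 = 73.8%, Team Gamma 70/90 = 77.8% → Team Gamma
P1: the Infra team 2/10 = 20.0%, Team Gamma 2/7 = 28.6% → Team Gamma
Overall: the Infra team 69/103 = 67.0%, Team Gamma 89/121 = 73.6% → Team Gamma
Team Gamma wins overall and in every ticket group — no reversal.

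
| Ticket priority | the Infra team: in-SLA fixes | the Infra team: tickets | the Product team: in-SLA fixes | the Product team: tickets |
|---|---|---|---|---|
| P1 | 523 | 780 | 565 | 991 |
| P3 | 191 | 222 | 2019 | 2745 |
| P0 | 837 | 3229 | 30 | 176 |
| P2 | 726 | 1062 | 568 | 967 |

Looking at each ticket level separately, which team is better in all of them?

P1: the Infra team 523/780 = 67.1%, the Product team 565/991 = 57.0% → the Infra team
P3: the Infra team 191/222 = 86.0%, the Product team 2019/2745 = 73.6% → the Infra team
P0: the Infra team 837/3229 = 25.9%, the Product team 30/176 = 17.0% → the Infra team
P2: the Infra team 726/1062 = 68.4%, the Product team 568/967 = 58.7% → the Infra team
The Infra team has the higher rate in all 4 groups.

the Infra team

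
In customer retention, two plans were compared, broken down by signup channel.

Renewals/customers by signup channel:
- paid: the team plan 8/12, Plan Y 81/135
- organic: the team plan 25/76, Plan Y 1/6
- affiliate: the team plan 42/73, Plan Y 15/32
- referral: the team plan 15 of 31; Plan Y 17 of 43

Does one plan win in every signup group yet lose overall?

Paid: the team plan 8/12 = 66.7%, Plan Y 81/135 = 60.0% → the team plan
Organic: the team plan 25/76 = 32.9%, Plan Y 1/6 = 16.7% → the team plan
Affiliate: the team plan 42/73 = 57.5%, Plan Y 15/32 = 46.9% → the team plan
Referral: the team plan 15/31 = 48.4%, Plan Y 17/43 = 39.5% → the team plan
Overall: the team plan 90/192 = 46.9%, Plan Y 114/216 = 52.8% → Plan Y
The team plan wins each signup group but Plan Y wins overall — the comparison reverses. The team plan's customers skew toward organic, which has a lower base rate.

Yes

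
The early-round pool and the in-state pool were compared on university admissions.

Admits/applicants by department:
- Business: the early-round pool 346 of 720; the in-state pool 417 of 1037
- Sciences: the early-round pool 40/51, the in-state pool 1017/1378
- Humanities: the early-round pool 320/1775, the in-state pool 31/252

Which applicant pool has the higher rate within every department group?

Business: the early-round pool 346/720 = 48.1%, the in-state pool 417/1037 = 40.2% → the early-round pool
Sciences: the early-round pool 40/51 = 78.4%, the in-state pool 1017/1378 = 73.8% → the early-round pool
Humanities: the early-round pool 320/1775 = 18.0%, the in-state pool 31/252 = 12.3% → the early-round pool
The early-round pool has the higher rate in all 3 groups.

the early-round pool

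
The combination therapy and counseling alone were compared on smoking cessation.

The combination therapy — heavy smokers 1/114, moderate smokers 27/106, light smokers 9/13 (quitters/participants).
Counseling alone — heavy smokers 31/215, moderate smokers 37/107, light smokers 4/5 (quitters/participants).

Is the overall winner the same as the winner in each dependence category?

Heavy smokers: the combination therapy 1/114 = 0.9%, counseling alone 31/215 = 14.4% → counseling alone
Moderate smokers: the combination therapy 27/106 = 25.5%, counseling alone 37/107 = 34.6% → counseling alone
Light smokers: the combination therapy 9/13 = 69.2%, counseling alone 4/5 = 80.0% → counseling alone
Overall: the combination therapy 37/233 = 15.9%, counseling alone 72/327 = 22.0% → counseling alone
Counseling alone wins overall and in every dependence group — no reversal.

Yes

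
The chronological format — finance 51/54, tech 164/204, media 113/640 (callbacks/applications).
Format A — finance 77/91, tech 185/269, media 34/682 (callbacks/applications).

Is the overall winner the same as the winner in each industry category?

Yes

Finance: the chronological format 51/54 = 94.4%, Format A 77/91 = 84.6% → the chronological format
Tech: the chronological format 164/204 = 80.4%, Format A 185/269 = 68.8% → the chronological format
Media: the chronological format 113/640 = 17.7%, Format A 34/682 = 5.0% → the chronological format
Overall: the chronological format 328/898 = 36.5%, Format A 296/1042 = 28.4% → the chronological format
The chronological format wins overall and in every industry group — no reversal.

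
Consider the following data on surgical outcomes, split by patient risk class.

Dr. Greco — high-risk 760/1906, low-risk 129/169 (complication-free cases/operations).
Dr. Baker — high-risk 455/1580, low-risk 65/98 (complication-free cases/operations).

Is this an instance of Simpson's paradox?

High-risk: Dr. Greco 760/1906 = 39.9%, Dr. Baker 455/1580 = 28.8% → Dr. Greco
Low-risk: Dr. Greco 129/169 = 76.3%, Dr. Baker 65/98 = 66.3% → Dr. Greco
Overall: Dr. Greco 889/2075 = 42.8%, Dr. Baker 520/1678 = 31.0% → Dr. Greco
Dr. Greco wins overall and in every patient risk group — no reversal.

No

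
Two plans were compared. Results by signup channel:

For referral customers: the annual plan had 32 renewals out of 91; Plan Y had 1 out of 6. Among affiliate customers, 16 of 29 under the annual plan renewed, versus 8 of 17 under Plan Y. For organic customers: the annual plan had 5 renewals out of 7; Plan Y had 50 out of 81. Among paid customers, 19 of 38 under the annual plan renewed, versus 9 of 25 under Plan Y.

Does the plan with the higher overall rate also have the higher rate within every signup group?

Referral: the annual plan 32/91 = 35.2%, Plan Y 1/6 = 16.7% → the annual plan
Affiliate: the annual plan 16/29 = 55.2%, Plan Y 8/17 = 47.1% → the annual plan
Organic: the annual plan 5/7 = 71.4%, Plan Y 50/81 = 61.7% → the annual plan
Paid: the annual plan 19/38 = 50.0%, Plan Y 9/25 = 36.0% → the annual plan
Overall: the annual plan 72/165 = 43.6%, Plan Y 68/129 = 52.7% → Plan Y
The annual plan wins each signup group but Plan Y wins overall — the comparison reverses. The annual plan's customers skew toward referral, which has a lower base rate.

No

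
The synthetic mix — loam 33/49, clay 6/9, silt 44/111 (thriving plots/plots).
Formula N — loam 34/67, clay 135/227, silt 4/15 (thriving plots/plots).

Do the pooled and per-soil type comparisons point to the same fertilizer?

No

Loam: the synthetic mix 33/49 = 67.3%, Formula N 34/67 = 50.7% → the synthetic mix
Clay: the synthetic mix 6/9 = 66.7%, Formula N 135/227 = 59.5% → the synthetic mix
Silt: the synthetic mix 44/111 = 39.6%, Formula N 4/15 = 26.7% → the synthetic mix
Overall: the synthetic mix 83/169 = 49.1%, Formula N 173/309 = 56.0% → Formula N
The synthetic mix wins each soil group but Formula N wins overall — the comparison reverses. The synthetic mix's plots skew toward silt, which has a lower base rate.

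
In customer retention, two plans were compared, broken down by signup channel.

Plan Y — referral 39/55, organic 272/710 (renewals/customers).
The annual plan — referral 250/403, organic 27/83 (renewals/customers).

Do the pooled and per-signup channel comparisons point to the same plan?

No

Referral: Plan Y 39/55 = 70.9%, the annual plan 250/403 = 62.0% → Plan Y
Organic: Plan Y 272/710 = 38.3%, the annual plan 27/83 = 32.5% → Plan Y
Overall: Plan Y 311/765 = 40.7%, the annual plan 277/486 = 57.0% → the annual plan
Plan Y wins each signup group but the annual plan wins overall — the comparison reverses. Plan Y's customers skew toward organic, which has a lower base rate.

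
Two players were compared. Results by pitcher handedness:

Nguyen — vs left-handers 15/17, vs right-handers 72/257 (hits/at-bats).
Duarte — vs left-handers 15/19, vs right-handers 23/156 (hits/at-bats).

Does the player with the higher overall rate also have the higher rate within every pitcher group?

Vs left-handers: Nguyen 15/17 = 88.2%, Duarte 15/19 = 78.9% → Nguyen
Vs right-handers: Nguyen 72/257 = 28.0%, Duarte 23/156 = 14.7% → Nguyen
Overall: Nguyen 87/274 = 31.8%, Duarte 38/175 = 21.7% → Nguyen
Nguyen wins overall and in every pitcher group — no reversal.

Yes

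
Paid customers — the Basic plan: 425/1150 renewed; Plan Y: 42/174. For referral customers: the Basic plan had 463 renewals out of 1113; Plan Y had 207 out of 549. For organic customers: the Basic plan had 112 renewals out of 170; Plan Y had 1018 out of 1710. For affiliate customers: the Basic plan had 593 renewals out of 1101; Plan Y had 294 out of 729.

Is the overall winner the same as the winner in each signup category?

Paid: the Basic plan 425/1150 = 37.0%, Plan Y 42/174 = 24.1% → the Basic plan
Referral: the Basic plan 463/1113 = 41.6%, Plan Y 207/549 = 37.7% → the Basic plan
Organic: the Basic plan 112/170 = 65.9%, Plan Y 1018/1710 = 59.5% → the Basic plan
Affiliate: the Basic plan 593/1101 = 53.9%, Plan Y 294/729 = 40.3% → the Basic plan
Overall: the Basic plan 1593/3534 = 45.1%, Plan Y 1561/3162 = 49.4% → Plan Y
The Basic plan wins each signup group but Plan Y wins overall — the comparison reverses. The Basic plan's customers skew toward paid, which has a lower base rate.

No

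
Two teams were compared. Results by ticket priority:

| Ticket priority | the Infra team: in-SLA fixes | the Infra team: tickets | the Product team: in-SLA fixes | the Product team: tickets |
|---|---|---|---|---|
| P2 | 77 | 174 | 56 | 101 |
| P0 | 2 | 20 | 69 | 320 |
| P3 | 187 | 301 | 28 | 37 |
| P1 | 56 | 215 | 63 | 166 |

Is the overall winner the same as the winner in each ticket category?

No

P2: the Infra team 77/174 = 44.3%, the Product team 56/101 = 55.4% → the Product team
P0: the Infra team 2/20 = 10.0%, the Product team 69/320 = 21.6% → the Product team
P3: the Infra team 187/301 = 62.1%, the Product team 28/37 = 75.7% → the Product team
P1: the Infra team 56/215 = 26.0%, the Product team 63/166 = 38.0% → the Product team
Overall: the Infra team 322/710 = 45.4%, the Product team 216/624 = 34.6% → the Infra team
The Product team wins each ticket group but the Infra team wins overall — the comparison reverses. The Product team's tickets skew toward P0, which has a lower base rate.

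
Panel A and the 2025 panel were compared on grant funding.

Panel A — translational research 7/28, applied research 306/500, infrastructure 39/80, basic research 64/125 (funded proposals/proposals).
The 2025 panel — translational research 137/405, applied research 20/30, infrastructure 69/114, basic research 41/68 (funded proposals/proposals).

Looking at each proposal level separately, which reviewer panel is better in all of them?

Translational research: Panel A 7/28 = 25.0%, the 2025 panel 137/405 = 33.8% → the 2025 panel
Applied research: Panel A 306/500 = 61.2%, the 2025 panel 20/30 = 66.7% → the 2025 panel
Infrastructure: Panel A 39/80 = 48.8%, the 2025 panel 69/114 = 60.5% → the 2025 panel
Basic research: Panel A 64/125 = 51.2%, the 2025 panel 41/68 = 60.3% → the 2025 panel
The 2025 panel has the higher rate in all 4 groups.

the 2025 panel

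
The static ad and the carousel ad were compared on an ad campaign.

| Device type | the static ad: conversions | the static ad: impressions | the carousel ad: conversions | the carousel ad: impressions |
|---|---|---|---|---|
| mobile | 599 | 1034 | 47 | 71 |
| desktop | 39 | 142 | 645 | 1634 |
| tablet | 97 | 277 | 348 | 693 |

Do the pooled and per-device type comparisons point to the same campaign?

No

Mobile: the static ad 599/1034 = 57.9%, the carousel ad 47/71 = 66.2% → the carousel ad
Desktop: the static ad 39/142 = 27.5%, the carousel ad 645/1634 = 39.5% → the carousel ad
Tablet: the static ad 97/277 = 35.0%, the carousel ad 348/693 = 50.2% → the carousel ad
Overall: the static ad 735/1453 = 50.6%, the carousel ad 1040/2398 = 43.4% → the static ad
The carousel ad wins each device group but the static ad wins overall — the comparison reverses. The carousel ad's impressions skew toward desktop, which has a lower base rate.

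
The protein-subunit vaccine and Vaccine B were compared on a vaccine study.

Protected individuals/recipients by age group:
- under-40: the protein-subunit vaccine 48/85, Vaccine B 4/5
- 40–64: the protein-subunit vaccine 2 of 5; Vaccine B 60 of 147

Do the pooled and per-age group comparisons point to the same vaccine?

Under-40: the protein-subunit vaccine 48/85 = 56.5%, Vaccine B 4/5 = 80.0% → Vaccine B
40–64: the protein-subunit vaccine 2/5 = 40.0%, Vaccine B 60/147 = 40.8% → Vaccine B
Overall: the protein-subunit vaccine 50/90 = 55.6%, Vaccine B 64/152 = 42.1% → the protein-subunit vaccine
Vaccine B wins each age group but the protein-subunit vaccine wins overall — the comparison reverses. Vaccine B's recipients skew toward 40–64, which has a lower base rate.

No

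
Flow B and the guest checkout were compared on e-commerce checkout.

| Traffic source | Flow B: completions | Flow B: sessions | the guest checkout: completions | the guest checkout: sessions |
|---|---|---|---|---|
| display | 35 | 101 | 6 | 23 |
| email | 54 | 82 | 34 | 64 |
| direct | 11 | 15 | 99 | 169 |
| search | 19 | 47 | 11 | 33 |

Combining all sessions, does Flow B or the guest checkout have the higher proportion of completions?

the guest checkout

Display: Flow B 35/101 = 34.7%, the guest checkout 6/23 = 26.1% → Flow B
Email: Flow B 54/82 = 65.9%, the guest checkout 34/64 = 53.1% → Flow B
Direct: Flow B 11/15 = 73.3%, the guest checkout 99/169 = 58.6% → Flow B
Search: Flow B 19/47 = 40.4%, the guest checkout 11/33 = 33.3% → Flow B
Overall: Flow B 119/245 = 48.6%, the guest checkout 150/289 = 51.9% → the guest checkout
(Flow B wins every traffic group but the guest checkout wins overall — Flow B's sessions skew toward the low-rate display group.)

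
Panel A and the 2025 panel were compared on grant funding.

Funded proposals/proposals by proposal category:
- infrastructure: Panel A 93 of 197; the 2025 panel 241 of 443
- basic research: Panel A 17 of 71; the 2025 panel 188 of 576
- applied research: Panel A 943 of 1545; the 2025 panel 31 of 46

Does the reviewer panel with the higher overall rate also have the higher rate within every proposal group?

No

Infrastructure: Panel A 93/197 = 47.2%, the 2025 panel 241/443 = 54.4% → the 2025 panel
Basic research: Panel A 17/71 = 23.9%, the 2025 panel 188/576 = 32.6% → the 2025 panel
Applied research: Panel A 943/1545 = 61.0%, the 2025 panel 31/46 = 67.4% → the 2025 panel
Overall: Panel A 1053/1813 = 58.1%, the 2025 panel 460/1065 = 43.2% → Panel A
The 2025 panel wins each proposal group but Panel A wins overall — the comparison reverses. The 2025 panel's proposals skew toward basic research, which has a lower base rate.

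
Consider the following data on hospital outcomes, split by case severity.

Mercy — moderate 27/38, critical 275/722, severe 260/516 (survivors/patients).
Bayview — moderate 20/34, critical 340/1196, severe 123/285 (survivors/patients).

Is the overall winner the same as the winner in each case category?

Yes

Moderate: Mercy 27/38 = 71.1%, Bayview 20/34 = 58.8% → Mercy
Critical: Mercy 275/722 = 38.1%, Bayview 340/1196 = 28.4% → Mercy
Severe: Mercy 260/516 = 50.4%, Bayview 123/285 = 43.2% → Mercy
Overall: Mercy 562/1276 = 44.0%, Bayview 483/1515 = 31.9% → Mercy
Mercy wins overall and in every case group — no reversal.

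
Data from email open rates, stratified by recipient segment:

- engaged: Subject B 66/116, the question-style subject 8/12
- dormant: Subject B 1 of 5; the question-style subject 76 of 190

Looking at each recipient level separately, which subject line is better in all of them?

the question-style subject

Engaged: Subject B 66/116 = 56.9%, the question-style subject 8/12 = 66.7% → the question-style subject
Dormant: Subject B 1/5 = 20.0%, the question-style subject 76/190 = 40.0% → the question-style subject
The question-style subject has the higher rate in both groups.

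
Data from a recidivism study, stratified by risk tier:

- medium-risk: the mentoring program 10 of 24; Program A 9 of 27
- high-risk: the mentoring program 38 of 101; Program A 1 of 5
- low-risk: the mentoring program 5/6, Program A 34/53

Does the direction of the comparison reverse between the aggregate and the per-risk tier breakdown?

Medium-risk: the mentoring program 10/24 = 41.7%, Program A 9/27 = 33.3% → the mentoring program
High-risk: the mentoring program 38/101 = 37.6%, Program A 1/5 = 20.0% → the mentoring program
Low-risk: the mentoring program 5/6 = 83.3%, Program A 34/53 = 64.2% → the mentoring program
Overall: the mentoring program 53/131 = 40.5%, Program A 44/85 = 51.8% → Program A
The mentoring program wins each risk group but Program A wins overall — the comparison reverses. The mentoring program's participants skew toward high-risk, which has a lower base rate.

Yes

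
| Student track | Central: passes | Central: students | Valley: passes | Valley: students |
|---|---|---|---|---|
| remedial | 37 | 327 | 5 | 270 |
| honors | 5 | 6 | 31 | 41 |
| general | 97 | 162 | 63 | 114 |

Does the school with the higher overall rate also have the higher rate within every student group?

Yes

Remedial: Central 37/327 = 11.3%, Valley 5/270 = 1.9% → Central
Honors: Central 5/6 = 83.3%, Valley 31/41 = 75.6% → Central
General: Central 97/162 = 59.9%, Valley 63/114 = 55.3% → Central
Overall: Central 139/495 = 28.1%, Valley 99/425 = 23.3% → Central
Central wins overall and in every student group — no reversal.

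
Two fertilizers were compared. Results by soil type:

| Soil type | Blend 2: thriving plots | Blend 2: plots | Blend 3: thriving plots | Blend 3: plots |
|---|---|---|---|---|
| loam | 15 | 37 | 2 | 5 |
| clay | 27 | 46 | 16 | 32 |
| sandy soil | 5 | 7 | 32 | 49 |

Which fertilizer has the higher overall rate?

Loam: Blend 2 15/37 = 40.5%, Blend 3 2/5 = 40.0% → Blend 2
Clay: Blend 2 27/46 = 58.7%, Blend 3 16/32 = 50.0% → Blend 2
Sandy soil: Blend 2 5/7 = 71.4%, Blend 3 32/49 = 65.3% → Blend 2
Overall: Blend 2 47/90 = 52.2%, Blend 3 50/86 = 58.1% → Blend 3
(Blend 2 wins every soil group but Blend 3 wins overall — Blend 2's plots skew toward the low-rate loam group.)

Blend 3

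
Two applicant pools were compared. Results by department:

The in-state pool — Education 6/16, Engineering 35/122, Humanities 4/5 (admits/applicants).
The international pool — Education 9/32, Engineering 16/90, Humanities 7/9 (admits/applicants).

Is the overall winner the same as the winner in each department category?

Education: the in-state pool 6/16 = 37.5%, the international pool 9/32 = 28.1% → the in-state pool
Engineering: the in-state pool 35/122 = 28.7%, the international pool 16/90 = 17.8% → the in-state pool
Humanities: the in-state pool 4/5 = 80.0%, the international pool 7/9 = 77.8% → the in-state pool
Overall: the in-state pool 45/143 = 31.5%, the international pool 32/131 = 24.4% → the in-state pool
The in-state pool wins overall and in every department group — no reversal.

Yes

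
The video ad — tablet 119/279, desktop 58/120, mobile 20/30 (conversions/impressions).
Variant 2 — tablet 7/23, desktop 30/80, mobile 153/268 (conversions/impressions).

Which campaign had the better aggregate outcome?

Tablet: the video ad 119/279 = 42.7%, Variant 2 7/23 = 30.4% → the video ad
Desktop: the video ad 58/120 = 48.3%, Variant 2 30/80 = 37.5% → the video ad
Mobile: the video ad 20/30 = 66.7%, Variant 2 153/268 = 57.1% → the video ad
Overall: the video ad 197/429 = 45.9%, Variant 2 190/371 = 51.2% → Variant 2
(The video ad wins every device group but Variant 2 wins overall — the video ad's impressions skew toward the low-rate tablet group.)

Variant 2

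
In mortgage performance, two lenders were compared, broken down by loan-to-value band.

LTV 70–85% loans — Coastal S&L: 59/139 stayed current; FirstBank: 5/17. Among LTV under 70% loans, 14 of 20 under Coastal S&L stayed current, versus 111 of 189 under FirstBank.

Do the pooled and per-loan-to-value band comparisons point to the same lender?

No

LTV 70–85%: Coastal S&L 59/139 = 42.4%, FirstBank 5/17 = 29.4% → Coastal S&L
LTV under 70%: Coastal S&L 14/20 = 70.0%, FirstBank 111/189 = 58.7% → Coastal S&L
Overall: Coastal S&L 73/159 = 45.9%, FirstBank 116/206 = 56.3% → FirstBank
Coastal S&L wins each loan-to-value group but FirstBank wins overall — the comparison reverses. Coastal S&L's loans skew toward LTV 70–85%, which has a lower base rate.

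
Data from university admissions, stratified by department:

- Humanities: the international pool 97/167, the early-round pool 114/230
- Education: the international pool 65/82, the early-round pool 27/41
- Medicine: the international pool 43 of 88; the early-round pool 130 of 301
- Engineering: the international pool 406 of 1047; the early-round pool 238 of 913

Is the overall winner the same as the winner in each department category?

Yes

Humanities: the international pool 97/167 = 58.1%, the early-round pool 114/230 = 49.6% → the international pool
Education: the international pool 65/82 = 79.3%, the early-round pool 27/41 = 65.9% → the international pool
Medicine: the international pool 43/88 = 48.9%, the early-round pool 130/301 = 43.2% → the international pool
Engineering: the international pool 406/1047 = 38.8%, the early-round pool 238/913 = 26.1% → the international pool
Overall: the international pool 611/1384 = 44.1%, the early-round pool 509/1485 = 34.3% → the international pool
The international pool wins overall and in every department group — no reversal.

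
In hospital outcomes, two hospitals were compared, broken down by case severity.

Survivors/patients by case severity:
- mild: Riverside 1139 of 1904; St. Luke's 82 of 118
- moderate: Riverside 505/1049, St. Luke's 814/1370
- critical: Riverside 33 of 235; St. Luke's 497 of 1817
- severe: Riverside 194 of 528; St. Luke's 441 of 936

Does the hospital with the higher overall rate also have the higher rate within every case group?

No

Mild: Riverside 1139/1904 = 59.8%, St. Luke's 82/118 = 69.5% → St. Luke's
Moderate: Riverside 505/1049 = 48.1%, St. Luke's 814/1370 = 59.4% → St. Luke's
Critical: Riverside 33/235 = 14.0%, St. Luke's 497/1817 = 27.4% → St. Luke's
Severe: Riverside 194/528 = 36.7%, St. Luke's 441/936 = 47.1% → St. Luke's
Overall: Riverside 1871/3716 = 50.3%, St. Luke's 1834/4241 = 43.2% → Riverside
St. Luke's wins each case group but Riverside wins overall — the comparison reverses. St. Luke's's patients skew toward critical, which has a lower base rate.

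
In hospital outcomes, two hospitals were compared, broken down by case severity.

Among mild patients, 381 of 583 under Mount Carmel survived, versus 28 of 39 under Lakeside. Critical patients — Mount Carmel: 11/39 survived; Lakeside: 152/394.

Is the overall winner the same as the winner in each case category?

No

Mild: Mount Carmel 381/583 = 65.4%, Lakeside 28/39 = 71.8% → Lakeside
Critical: Mount Carmel 11/39 = 28.2%, Lakeside 152/394 = 38.6% → Lakeside
Overall: Mount Carmel 392/622 = 63.0%, Lakeside 180/433 = 41.6% → Mount Carmel
Lakeside wins each case group but Mount Carmel wins overall — the comparison reverses. Lakeside's patients skew toward critical, which has a lower base rate.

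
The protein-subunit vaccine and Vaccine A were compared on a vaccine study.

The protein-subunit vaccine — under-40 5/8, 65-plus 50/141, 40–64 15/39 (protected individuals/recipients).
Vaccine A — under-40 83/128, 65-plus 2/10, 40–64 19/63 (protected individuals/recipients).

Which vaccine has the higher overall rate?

Vaccine A

Under-40: the protein-subunit vaccine 5/8 = 62.5%, Vaccine A 83/128 = 64.8% → Vaccine A
65-plus: the protein-subunit vaccine 50/141 = 35.5%, Vaccine A 2/10 = 20.0% → the protein-subunit vaccine
40–64: the protein-subunit vaccine 15/39 = 38.5%, Vaccine A 19/63 = 30.2% → the protein-subunit vaccine
Overall: the protein-subunit vaccine 70/188 = 37.2%, Vaccine A 104/201 = 51.7% → Vaccine A
(Neither sweeps every age group, but Vaccine A has the higher pooled rate.)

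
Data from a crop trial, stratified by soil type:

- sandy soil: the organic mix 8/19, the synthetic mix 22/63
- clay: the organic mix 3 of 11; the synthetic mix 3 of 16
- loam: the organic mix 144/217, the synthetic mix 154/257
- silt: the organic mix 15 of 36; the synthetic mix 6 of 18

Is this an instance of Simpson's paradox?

Sandy soil: the organic mix 8/19 = 42.1%, the synthetic mix 22/63 = 34.9% → the organic mix
Clay: the organic mix 3/11 = 27.3%, the synthetic mix 3/16 = 18.8% → the organic mix
Loam: the organic mix 144/217 = 66.4%, the synthetic mix 154/257 = 59.9% → the organic mix
Silt: the organic mix 15/36 = 41.7%, the synthetic mix 6/18 = 33.3% → the organic mix
Overall: the organic mix 170/283 = 60.1%, the synthetic mix 185/354 = 52.3% → the organic mix
The organic mix wins overall and in every soil group — no reversal.

No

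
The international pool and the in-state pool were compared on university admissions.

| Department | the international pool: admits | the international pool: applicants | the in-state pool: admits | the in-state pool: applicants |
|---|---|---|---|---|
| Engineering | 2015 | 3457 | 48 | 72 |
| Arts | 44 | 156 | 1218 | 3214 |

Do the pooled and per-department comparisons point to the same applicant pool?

No

Engineering: the international pool 2015/3457 = 58.3%, the in-state pool 48/72 = 66.7% → the in-state pool
Arts: the international pool 44/156 = 28.2%, the in-state pool 1218/3214 = 37.9% → the in-state pool
Overall: the international pool 2059/3613 = 57.0%, the in-state pool 1266/3286 = 38.5% → the international pool
The in-state pool wins each department group but the international pool wins overall — the comparison reverses. The in-state pool's applicants skew toward Arts, which has a lower base rate.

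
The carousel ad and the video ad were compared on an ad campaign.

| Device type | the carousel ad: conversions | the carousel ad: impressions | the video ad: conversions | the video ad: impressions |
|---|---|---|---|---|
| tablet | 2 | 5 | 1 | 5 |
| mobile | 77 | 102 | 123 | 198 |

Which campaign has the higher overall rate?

the carousel ad

Tablet: the carousel ad 2/5 = 40.0%, the video ad 1/5 = 20.0% → the carousel ad
Mobile: the carousel ad 77/102 = 75.5%, the video ad 123/198 = 62.1% → the carousel ad
Overall: the carousel ad 79/107 = 73.8%, the video ad 124/203 = 61.1% → the carousel ad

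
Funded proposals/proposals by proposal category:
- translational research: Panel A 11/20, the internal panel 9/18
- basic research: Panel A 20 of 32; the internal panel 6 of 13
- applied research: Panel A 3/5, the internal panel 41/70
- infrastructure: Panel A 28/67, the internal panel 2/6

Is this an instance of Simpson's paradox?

Yes

Translational research: Panel A 11/20 = 55.0%, the internal panel 9/18 = 50.0% → Panel A
Basic research: Panel A 20/32 = 62.5%, the internal panel 6/13 = 46.2% → Panel A
Applied research: Panel A 3/5 = 60.0%, the internal panel 41/70 = 58.6% → Panel A
Infrastructure: Panel A 28/67 = 41.8%, the internal panel 2/6 = 33.3% → Panel A
Overall: Panel A 62/124 = 50.0%, the internal panel 58/107 = 54.2% → the internal panel
Panel A wins each proposal group but the internal panel wins overall — the comparison reverses. Panel A's proposals skew toward infrastructure, which has a lower base rate.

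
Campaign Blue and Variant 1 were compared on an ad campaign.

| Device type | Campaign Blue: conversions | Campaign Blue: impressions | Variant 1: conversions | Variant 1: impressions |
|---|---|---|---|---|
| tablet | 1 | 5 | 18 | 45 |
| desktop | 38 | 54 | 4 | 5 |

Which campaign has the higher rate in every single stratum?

Variant 1

Tablet: Campaign Blue 1/5 = 20.0%, Variant 1 18/45 = 40.0% → Variant 1
Desktop: Campaign Blue 38/54 = 70.4%, Variant 1 4/5 = 80.0% → Variant 1
Variant 1 has the higher rate in both groups.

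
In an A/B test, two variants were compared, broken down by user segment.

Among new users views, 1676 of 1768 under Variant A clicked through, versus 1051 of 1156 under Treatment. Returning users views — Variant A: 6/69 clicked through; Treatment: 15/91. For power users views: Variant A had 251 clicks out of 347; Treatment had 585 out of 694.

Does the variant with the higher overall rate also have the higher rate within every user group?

No

New users: Variant A 1676/1768 = 94.8%, Treatment 1051/1156 = 90.9% → Variant A
Returning users: Variant A 6/69 = 8.7%, Treatment 15/91 = 16.5% → Treatment
Power users: Variant A 251/347 = 72.3%, Treatment 585/694 = 84.3% → Treatment
Overall: Variant A 1933/2184 = 88.5%, Treatment 1651/1941 = 85.1% → Variant A
Neither sweeps: Variant A wins 1 of 3 groups, Treatment wins 2. Variant A wins overall but not every group — no Simpson reversal.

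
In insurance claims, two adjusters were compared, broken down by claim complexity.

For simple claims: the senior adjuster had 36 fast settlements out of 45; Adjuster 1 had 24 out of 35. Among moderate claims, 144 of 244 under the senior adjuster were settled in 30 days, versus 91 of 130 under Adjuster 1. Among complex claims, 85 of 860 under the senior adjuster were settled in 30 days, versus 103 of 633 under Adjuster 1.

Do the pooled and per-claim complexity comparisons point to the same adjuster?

No

Simple: the senior adjuster 36/45 = 80.0%, Adjuster 1 24/35 = 68.6% → the senior adjuster
Moderate: the senior adjuster 144/244 = 59.0%, Adjuster 1 91/130 = 70.0% → Adjuster 1
Complex: the senior adjuster 85/860 = 9.9%, Adjuster 1 103/633 = 16.3% → Adjuster 1
Overall: the senior adjuster 265/1149 = 23.1%, Adjuster 1 218/798 = 27.3% → Adjuster 1
Neither sweeps: the senior adjuster wins 1 of 3 groups, Adjuster 1 wins 2. Adjuster 1 wins overall but not every group — no Simpson reversal.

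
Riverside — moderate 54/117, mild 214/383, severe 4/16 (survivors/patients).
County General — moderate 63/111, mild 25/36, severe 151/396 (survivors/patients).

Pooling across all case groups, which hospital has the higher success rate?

Riverside

Moderate: Riverside 54/117 = 46.2%, County General 63/111 = 56.8% → County General
Mild: Riverside 214/383 = 55.9%, County General 25/36 = 69.4% → County General
Severe: Riverside 4/16 = 25.0%, County General 151/396 = 38.1% → County General
Overall: Riverside 272/516 = 52.7%, County General 239/543 = 44.0% → Riverside
(County General wins every case group but Riverside wins overall — County General's patients skew toward the low-rate severe group.)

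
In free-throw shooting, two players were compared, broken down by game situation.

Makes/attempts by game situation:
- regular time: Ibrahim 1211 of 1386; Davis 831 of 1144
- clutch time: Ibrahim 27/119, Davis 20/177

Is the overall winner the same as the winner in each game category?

Yes

Regular time: Ibrahim 1211/1386 = 87.4%, Davis 831/1144 = 72.6% → Ibrahim
Clutch time: Ibrahim 27/119 = 22.7%, Davis 20/177 = 11.3% → Ibrahim
Overall: Ibrahim 1238/1505 = 82.3%, Davis 851/1321 = 64.4% → Ibrahim
Ibrahim wins overall and in every game group — no reversal.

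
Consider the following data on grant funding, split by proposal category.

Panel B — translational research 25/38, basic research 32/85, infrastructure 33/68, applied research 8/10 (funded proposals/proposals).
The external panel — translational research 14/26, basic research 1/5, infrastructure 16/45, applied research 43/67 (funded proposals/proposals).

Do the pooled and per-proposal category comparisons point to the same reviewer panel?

No

Translational research: Panel B 25/38 = 65.8%, the external panel 14/26 = 53.8% → Panel B
Basic research: Panel B 32/85 = 37.6%, the external panel 1/5 = 20.0% → Panel B
Infrastructure: Panel B 33/68 = 48.5%, the external panel 16/45 = 35.6% → Panel B
Applied research: Panel B 8/10 = 80.0%, the external panel 43/67 = 64.2% → Panel B
Overall: Panel B 98/201 = 48.8%, the external panel 74/143 = 51.7% → the external panel
Panel B wins each proposal group but the external panel wins overall — the comparison reverses. Panel B's proposals skew toward basic research, which has a lower base rate.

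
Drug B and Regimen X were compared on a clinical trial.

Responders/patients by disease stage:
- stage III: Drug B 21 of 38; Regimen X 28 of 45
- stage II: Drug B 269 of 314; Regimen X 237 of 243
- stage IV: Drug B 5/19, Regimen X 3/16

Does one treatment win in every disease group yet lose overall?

No

Stage III: Drug B 21/38 = 55.3%, Regimen X 28/45 = 62.2% → Regimen X
Stage II: Drug B 269/314 = 85.7%, Regimen X 237/243 = 97.5% → Regimen X
Stage IV: Drug B 5/19 = 26.3%, Regimen X 3/16 = 18.8% → Drug B
Overall: Drug B 295/371 = 79.5%, Regimen X 268/304 = 88.2% → Regimen X
Neither sweeps: Drug B wins 1 of 3 groups, Regimen X wins 2. Regimen X wins overall but not every group — no Simpson reversal.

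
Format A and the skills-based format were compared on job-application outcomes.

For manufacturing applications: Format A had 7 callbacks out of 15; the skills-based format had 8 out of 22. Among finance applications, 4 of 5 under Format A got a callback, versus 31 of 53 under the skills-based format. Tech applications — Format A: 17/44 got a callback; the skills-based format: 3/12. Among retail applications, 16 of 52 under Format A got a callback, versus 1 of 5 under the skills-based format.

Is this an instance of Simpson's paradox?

Yes

Manufacturing: Format A 7/15 = 46.7%, the skills-based format 8/22 = 36.4% → Format A
Finance: Format A 4/5 = 80.0%, the skills-based format 31/53 = 58.5% → Format A
Tech: Format A 17/44 = 38.6%, the skills-based format 3/12 = 25.0% → Format A
Retail: Format A 16/52 = 30.8%, the skills-based format 1/5 = 20.0% → Format A
Overall: Format A 44/116 = 37.9%, the skills-based format 43/92 = 46.7% → the skills-based format
Format A wins each industry group but the skills-based format wins overall — the comparison reverses. Format A's applications skew toward retail, which has a lower base rate.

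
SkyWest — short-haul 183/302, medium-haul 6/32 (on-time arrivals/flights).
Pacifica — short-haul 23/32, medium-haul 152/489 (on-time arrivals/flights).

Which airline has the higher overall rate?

SkyWest

Short-haul: SkyWest 183/302 = 60.6%, Pacifica 23/32 = 71.9% → Pacifica
Medium-haul: SkyWest 6/32 = 18.8%, Pacifica 152/489 = 31.1% → Pacifica
Overall: SkyWest 189/334 = 56.6%, Pacifica 175/521 = 33.6% → SkyWest
(Pacifica wins every route group but SkyWest wins overall — Pacifica's flights skew toward the low-rate medium-haul group.)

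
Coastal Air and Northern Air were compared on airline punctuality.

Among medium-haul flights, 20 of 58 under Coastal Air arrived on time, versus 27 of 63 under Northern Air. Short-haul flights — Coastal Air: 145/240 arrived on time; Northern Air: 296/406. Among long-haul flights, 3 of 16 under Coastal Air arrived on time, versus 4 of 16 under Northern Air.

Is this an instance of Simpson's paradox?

Medium-haul: Coastal Air 20/58 = 34.5%, Northern Air 27/63 = 42.9% → Northern Air
Short-haul: Coastal Air 145/240 = 60.4%, Northern Air 296/406 = 72.9% → Northern Air
Long-haul: Coastal Air 3/16 = 18.8%, Northern Air 4/16 = 25.0% → Northern Air
Overall: Coastal Air 168/314 = 53.5%, Northern Air 327/485 = 67.4% → Northern Air
Northern Air wins overall and in every route group — no reversal.

No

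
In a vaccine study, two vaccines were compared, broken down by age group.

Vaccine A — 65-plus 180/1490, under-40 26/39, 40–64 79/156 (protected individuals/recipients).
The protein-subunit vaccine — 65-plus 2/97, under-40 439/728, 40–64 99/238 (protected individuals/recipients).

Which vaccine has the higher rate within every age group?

Vaccine A

65-plus: Vaccine A 180/1490 = 12.1%, the protein-subunit vaccine 2/97 = 2.1% → Vaccine A
Under-40: Vaccine A 26/39 = 66.7%, the protein-subunit vaccine 439/728 = 60.3% → Vaccine A
40–64: Vaccine A 79/156 = 50.6%, the protein-subunit vaccine 99/238 = 41.6% → Vaccine A
Vaccine A has the higher rate in all 3 groups.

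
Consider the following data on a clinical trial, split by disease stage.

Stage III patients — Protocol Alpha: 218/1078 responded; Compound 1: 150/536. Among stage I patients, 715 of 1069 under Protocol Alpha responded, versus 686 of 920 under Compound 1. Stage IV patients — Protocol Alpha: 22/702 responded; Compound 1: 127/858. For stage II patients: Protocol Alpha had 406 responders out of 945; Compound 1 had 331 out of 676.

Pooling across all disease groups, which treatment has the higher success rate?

Stage III: Protocol Alpha 218/1078 = 20.2%, Compound 1 150/536 = 28.0% → Compound 1
Stage I: Protocol Alpha 715/1069 = 66.9%, Compound 1 686/920 = 74.6% → Compound 1
Stage IV: Protocol Alpha 22/702 = 3.1%, Compound 1 127/858 = 14.8% → Compound 1
Stage II: Protocol Alpha 406/945 = 43.0%, Compound 1 331/676 = 49.0% → Compound 1
Overall: Protocol Alpha 1361/3794 = 35.9%, Compound 1 1294/2990 = 43.3% → Compound 1

Compound 1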